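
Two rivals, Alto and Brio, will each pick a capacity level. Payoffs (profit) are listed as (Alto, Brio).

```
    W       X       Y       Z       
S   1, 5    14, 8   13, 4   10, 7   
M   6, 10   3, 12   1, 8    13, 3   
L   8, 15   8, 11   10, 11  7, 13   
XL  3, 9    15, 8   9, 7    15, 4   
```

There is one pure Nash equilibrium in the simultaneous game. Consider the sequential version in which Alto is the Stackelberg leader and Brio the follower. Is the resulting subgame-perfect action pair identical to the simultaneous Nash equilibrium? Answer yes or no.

no

Solve by backward induction (Alto leads).
- S → Brio plays X (best of 5, 8, 4, 7); Alto gets 14.
- M → Brio plays X (best of 10, 12, 8, 3); Alto gets 3.
- L → Brio plays W (best of 15, 11, 11, 13); Alto gets 8.
- XL → Brio plays W (best of 9, 8, 7, 4); Alto gets 3.
Maximizing over 14, 3, 8, 3, Alto chooses S. Subgame-perfect outcome: (S, X) with payoffs (14, 8).
Now find the simultaneous Nash equilibrium.
Alto's best replies: W→L; X→XL; Y→S; Z→XL.
Brio's best replies: S→X; M→X; L→W; XL→W.
Only (L, W) has each player best-responding; Nash payoffs (8, 15).
Sequential outcome (S, X) differs from the Nash profile (L, W).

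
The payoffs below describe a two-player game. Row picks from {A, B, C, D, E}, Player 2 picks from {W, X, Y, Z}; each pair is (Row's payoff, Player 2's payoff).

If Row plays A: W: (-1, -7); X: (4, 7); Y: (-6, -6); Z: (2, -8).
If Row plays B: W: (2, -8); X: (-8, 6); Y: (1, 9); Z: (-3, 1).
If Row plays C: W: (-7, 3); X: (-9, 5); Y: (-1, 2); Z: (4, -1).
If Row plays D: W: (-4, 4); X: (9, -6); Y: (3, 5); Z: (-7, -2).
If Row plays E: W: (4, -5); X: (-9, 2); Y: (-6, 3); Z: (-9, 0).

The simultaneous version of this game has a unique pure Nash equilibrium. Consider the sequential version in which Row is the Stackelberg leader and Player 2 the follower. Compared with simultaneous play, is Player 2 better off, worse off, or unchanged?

better off

Work backward from Player 2's decision.
- A: BR = X, leader payoff 4.
- B: BR = Y, leader payoff 1.
- C: BR = X, leader payoff -9.
- D: BR = Y, leader payoff 3.
- E: BR = Y, leader payoff -6.
Among 4, 1, -9, 3, -6, the best is 4 at A. Subgame-perfect outcome: (A, X) with payoffs (4, 7).
Under simultaneous play:
Row's best replies: W→E; X→D; Y→D; Z→C.
Player 2's best replies: A→X; B→Y; C→X; D→Y; E→Y.
The unique mutual best reply is (D, Y), giving (3, 5).
Player 2 earns 7 sequentially versus 5 at the Nash outcome: better off.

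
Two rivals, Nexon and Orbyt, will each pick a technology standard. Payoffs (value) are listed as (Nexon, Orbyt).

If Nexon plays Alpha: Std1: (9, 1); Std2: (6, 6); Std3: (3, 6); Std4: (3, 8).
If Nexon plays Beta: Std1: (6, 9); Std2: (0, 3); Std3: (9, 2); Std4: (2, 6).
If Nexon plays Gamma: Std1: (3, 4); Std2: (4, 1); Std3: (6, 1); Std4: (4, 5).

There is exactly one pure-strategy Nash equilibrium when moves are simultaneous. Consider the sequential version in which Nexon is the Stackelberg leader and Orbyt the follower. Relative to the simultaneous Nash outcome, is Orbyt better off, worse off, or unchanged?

better off

Work backward from Orbyt's decision.
- Alpha: BR = Std4, leader payoff 3.
- Beta: BR = Std1, leader payoff 6.
- Gamma: BR = Std4, leader payoff 4.
Among 3, 6, 4, the best is 6 at Beta. Subgame-perfect outcome: (Beta, Std1) with payoffs (6, 9).
Under simultaneous play:
Nexon's best replies: Std1→Alpha; Std2→Alpha; Std3→Beta; Std4→Gamma.
Orbyt's best replies: Alpha→Std4; Beta→Std1; Gamma→Std4.
The unique mutual best reply is (Gamma, Std4), giving (4, 5).
Orbyt earns 9 sequentially versus 5 at the Nash outcome: better off.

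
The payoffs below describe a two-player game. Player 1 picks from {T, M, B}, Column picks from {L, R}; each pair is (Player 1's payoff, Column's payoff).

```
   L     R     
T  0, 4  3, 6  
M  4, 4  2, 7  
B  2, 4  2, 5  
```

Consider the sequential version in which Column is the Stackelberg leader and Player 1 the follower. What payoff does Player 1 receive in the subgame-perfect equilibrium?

Player 1 best-responds to each possible Column move:
- L: Player 1 compares 0, 4, 2 and picks M; Column would get 4.
- R: Player 1 compares 3, 2, 2 and picks T; Column would get 6.
Among 4, 6, the best is 6 at R. Subgame-perfect outcome: (T, R) with payoffs (3, 6).

3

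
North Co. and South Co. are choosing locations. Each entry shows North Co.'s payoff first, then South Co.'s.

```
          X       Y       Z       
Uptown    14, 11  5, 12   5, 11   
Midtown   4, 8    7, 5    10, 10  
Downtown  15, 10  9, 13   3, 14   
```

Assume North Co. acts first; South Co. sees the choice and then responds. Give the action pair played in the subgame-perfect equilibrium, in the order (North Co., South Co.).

Work backward from South Co.'s decision.
- Uptown: South Co. compares 11, 12, 11 and picks Y; North Co. would get 5.
- Midtown: South Co. compares 8, 5, 10 and picks Z; North Co. would get 10.
- Downtown: South Co. compares 10, 13, 14 and picks Z; North Co. would get 3.
Maximizing over 5, 10, 3, North Co. chooses Midtown. Subgame-perfect outcome: (Midtown, Z) with payoffs (10, 10).

(Midtown, Z)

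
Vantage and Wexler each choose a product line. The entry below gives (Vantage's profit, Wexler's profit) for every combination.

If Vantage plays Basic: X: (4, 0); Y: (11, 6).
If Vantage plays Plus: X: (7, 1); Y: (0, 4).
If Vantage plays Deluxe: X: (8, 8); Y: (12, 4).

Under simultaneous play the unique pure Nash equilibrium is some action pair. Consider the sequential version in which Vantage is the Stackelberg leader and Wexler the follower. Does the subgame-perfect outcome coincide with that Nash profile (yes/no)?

no

Solve by backward induction (Vantage leads).
- Basic: BR = Y, leader payoff 11.
- Plus: BR = Y, leader payoff 0.
- Deluxe: BR = X, leader payoff 8.
Maximizing over 11, 0, 8, Vantage chooses Basic. Subgame-perfect outcome: (Basic, Y) with payoffs (11, 6).
Now find the simultaneous Nash equilibrium.
Vantage's best replies: X→Deluxe; Y→Deluxe.
Wexler's best replies: Basic→Y; Plus→Y; Deluxe→X.
Only (Deluxe, X) has each player best-responding; Nash payoffs (8, 8).
Sequential outcome (Basic, Y) differs from the Nash profile (Deluxe, X).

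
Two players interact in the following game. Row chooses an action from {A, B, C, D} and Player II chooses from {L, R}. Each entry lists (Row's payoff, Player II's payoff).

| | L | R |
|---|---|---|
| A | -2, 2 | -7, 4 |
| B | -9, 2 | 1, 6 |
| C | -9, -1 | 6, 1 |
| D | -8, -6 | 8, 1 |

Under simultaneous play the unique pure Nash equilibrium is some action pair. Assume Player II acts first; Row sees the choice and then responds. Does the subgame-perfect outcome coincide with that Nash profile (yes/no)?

no

Work backward from Row's decision.
- L → Row plays A (best of -2, -9, -9, -8); Player II gets 2.
- R → Row plays D (best of -7, 1, 6, 8); Player II gets 1.
Player II's induced payoffs are 2, 1, so Player II commits to L. Subgame-perfect outcome: (A, L) with payoffs (-2, 2).
Under simultaneous play:
Row's best replies: L→A; R→D.
Player II's best replies: A→R; B→R; C→R; D→R.
Only (D, R) has each player best-responding; Nash payoffs (8, 1).
Sequential outcome (A, L) differs from the Nash profile (D, R).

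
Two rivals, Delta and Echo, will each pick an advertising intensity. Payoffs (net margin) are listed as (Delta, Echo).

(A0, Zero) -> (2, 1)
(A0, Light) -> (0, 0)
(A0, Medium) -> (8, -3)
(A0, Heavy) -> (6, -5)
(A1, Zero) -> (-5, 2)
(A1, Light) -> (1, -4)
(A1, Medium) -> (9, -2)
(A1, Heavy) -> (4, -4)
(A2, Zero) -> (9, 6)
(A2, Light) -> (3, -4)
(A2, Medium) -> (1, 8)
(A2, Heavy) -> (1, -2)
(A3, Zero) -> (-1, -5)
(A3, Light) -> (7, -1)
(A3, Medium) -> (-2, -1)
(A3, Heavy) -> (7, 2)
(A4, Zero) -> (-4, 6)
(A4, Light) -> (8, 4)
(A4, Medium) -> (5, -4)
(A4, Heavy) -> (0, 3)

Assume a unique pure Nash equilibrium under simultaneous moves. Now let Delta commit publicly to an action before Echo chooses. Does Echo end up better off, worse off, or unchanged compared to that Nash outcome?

Solve by backward induction (Delta leads).
- A0: Echo compares 1, 0, -3, -5 and picks Zero; Delta would get 2.
- A1: Echo compares 2, -4, -2, -4 and picks Zero; Delta would get -5.
- A2: Echo compares 6, -4, 8, -2 and picks Medium; Delta would get 1.
- A3: Echo compares -5, -1, -1, 2 and picks Heavy; Delta would get 7.
- A4: Echo compares 6, 4, -4, 3 and picks Zero; Delta would get -4.
Delta's induced payoffs are 2, -5, 1, 7, -4, so Delta commits to A3. Subgame-perfect outcome: (A3, Heavy) with payoffs (7, 2).
Now find the simultaneous Nash equilibrium.
Delta's best replies: Zero→A2; Light→A4; Medium→A1; Heavy→A3.
Echo's best replies: A0→Zero; A1→Zero; A2→Medium; A3→Heavy; A4→Zero.
Only (A3, Heavy) has each player best-responding; Nash payoffs (7, 2).
Echo earns 2 sequentially versus 2 at the Nash outcome: unchanged.

unchanged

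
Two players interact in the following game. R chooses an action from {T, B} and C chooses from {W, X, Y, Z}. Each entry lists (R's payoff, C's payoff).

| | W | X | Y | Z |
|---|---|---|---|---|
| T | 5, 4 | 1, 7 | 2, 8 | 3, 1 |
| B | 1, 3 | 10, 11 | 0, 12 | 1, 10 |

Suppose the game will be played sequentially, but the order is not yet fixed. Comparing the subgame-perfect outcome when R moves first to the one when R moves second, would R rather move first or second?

second

If R leads: C's best replies are T→Y, B→Y; R's induced payoffs 2, 0; outcome (T, Y), payoffs (2, 8).
If C leads: R's best replies are W→T, X→B, Y→T, Z→T; C's induced payoffs 4, 11, 8, 1; outcome (B, X), payoffs (10, 11).
R gets 2 moving first and 10 moving second, so R prefers to move second.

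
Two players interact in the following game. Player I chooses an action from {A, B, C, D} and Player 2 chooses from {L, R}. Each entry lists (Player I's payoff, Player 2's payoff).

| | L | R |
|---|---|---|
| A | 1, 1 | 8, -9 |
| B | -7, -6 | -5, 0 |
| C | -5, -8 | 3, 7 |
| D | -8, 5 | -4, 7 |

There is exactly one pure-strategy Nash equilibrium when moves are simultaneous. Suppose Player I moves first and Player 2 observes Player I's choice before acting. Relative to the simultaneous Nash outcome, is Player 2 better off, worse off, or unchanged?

Work backward from Player 2's decision.
- A: BR = L, leader payoff 1.
- B: BR = R, leader payoff -5.
- C: BR = R, leader payoff 3.
- D: BR = R, leader payoff -4.
Among 1, -5, 3, -4, the best is 3 at C. Subgame-perfect outcome: (C, R) with payoffs (3, 7).
Now find the simultaneous Nash equilibrium.
Player I's best replies: L→A; R→A.
Player 2's best replies: A→L; B→R; C→R; D→R.
Only (A, L) has each player best-responding; Nash payoffs (1, 1).
Player 2 earns 7 sequentially versus 1 at the Nash outcome: better off.

better off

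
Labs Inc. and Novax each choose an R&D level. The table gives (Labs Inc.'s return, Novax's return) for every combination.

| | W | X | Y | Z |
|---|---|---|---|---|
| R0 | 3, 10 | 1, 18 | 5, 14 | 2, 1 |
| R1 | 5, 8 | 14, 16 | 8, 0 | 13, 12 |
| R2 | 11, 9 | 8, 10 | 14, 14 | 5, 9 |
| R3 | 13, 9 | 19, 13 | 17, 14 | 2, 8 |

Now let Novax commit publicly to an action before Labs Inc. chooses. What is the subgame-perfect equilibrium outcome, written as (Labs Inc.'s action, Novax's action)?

(R3, Y)

Solve by backward induction (Novax leads).
- W: Labs Inc. compares 3, 5, 11, 13 and picks R3; Novax would get 9.
- X: Labs Inc. compares 1, 14, 8, 19 and picks R3; Novax would get 13.
- Y: Labs Inc. compares 5, 8, 14, 17 and picks R3; Novax would get 14.
- Z: Labs Inc. compares 2, 13, 5, 2 and picks R1; Novax would get 12.
Among 9, 13, 14, 12, the best is 14 at Y. Subgame-perfect outcome: (R3, Y) with payoffs (17, 14).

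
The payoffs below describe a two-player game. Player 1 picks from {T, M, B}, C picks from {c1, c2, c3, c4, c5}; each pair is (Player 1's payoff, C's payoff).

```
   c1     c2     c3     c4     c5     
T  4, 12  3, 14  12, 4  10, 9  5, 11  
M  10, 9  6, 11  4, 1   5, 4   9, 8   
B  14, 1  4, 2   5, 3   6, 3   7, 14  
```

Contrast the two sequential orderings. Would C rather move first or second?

If Player 1 leads: C's best replies are T→c2, M→c2, B→c5; Player 1's induced payoffs 3, 6, 7; outcome (B, c5), payoffs (7, 14).
If C leads: Player 1's best replies are c1→B, c2→M, c3→T, c4→T, c5→M; C's induced payoffs 1, 11, 4, 9, 8; outcome (M, c2), payoffs (6, 11).
C gets 11 moving first and 14 moving second, so C prefers to move second.

second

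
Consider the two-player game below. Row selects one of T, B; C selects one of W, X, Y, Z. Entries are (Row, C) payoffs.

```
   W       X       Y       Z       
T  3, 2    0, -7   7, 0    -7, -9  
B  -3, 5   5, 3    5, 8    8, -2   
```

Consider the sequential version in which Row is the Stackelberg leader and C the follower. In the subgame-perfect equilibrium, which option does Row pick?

B

Work backward from C's decision.
- T → C plays W (best of 2, -7, 0, -9); Row gets 3.
- B → C plays Y (best of 5, 3, 8, -2); Row gets 5.
Maximizing over 3, 5, Row chooses B. Subgame-perfect outcome: (B, Y) with payoffs (5, 8).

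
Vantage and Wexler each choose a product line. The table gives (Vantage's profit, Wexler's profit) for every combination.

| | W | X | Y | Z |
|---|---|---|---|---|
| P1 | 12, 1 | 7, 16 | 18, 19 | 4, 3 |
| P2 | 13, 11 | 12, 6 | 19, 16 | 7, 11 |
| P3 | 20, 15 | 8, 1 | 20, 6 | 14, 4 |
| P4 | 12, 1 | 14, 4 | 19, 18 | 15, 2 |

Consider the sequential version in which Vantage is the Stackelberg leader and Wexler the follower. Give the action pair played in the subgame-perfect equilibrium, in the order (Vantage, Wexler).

Work backward from Wexler's decision.
- P1 → Wexler plays Y (best of 1, 16, 19, 3); Vantage gets 18.
- P2 → Wexler plays Y (best of 11, 6, 16, 11); Vantage gets 19.
- P3 → Wexler plays W (best of 15, 1, 6, 4); Vantage gets 20.
- P4 → Wexler plays Y (best of 1, 4, 18, 2); Vantage gets 19.
Among 18, 19, 20, 19, the best is 20 at P3. Subgame-perfect outcome: (P3, W) with payoffs (20, 15).

(P3, W)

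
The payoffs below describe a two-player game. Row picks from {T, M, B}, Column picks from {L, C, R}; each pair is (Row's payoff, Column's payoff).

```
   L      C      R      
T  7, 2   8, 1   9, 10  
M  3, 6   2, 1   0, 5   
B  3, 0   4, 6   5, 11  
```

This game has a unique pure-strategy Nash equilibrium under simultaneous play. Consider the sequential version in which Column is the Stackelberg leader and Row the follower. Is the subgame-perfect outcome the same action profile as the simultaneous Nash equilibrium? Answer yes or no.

Backward induction with Column moving first.
- L → Row plays T (best of 7, 3, 3); Column gets 2.
- C → Row plays T (best of 8, 2, 4); Column gets 1.
- R → Row plays T (best of 9, 0, 5); Column gets 10.
Among 2, 1, 10, the best is 10 at R. Subgame-perfect outcome: (T, R) with payoffs (9, 10).
Under simultaneous play:
Row's best replies: L→T; C→T; R→T.
Column's best replies: T→R; M→L; B→R.
The unique mutual best reply is (T, R), giving (9, 10).
Sequential outcome (T, R) coincides with the Nash profile (T, R).

yes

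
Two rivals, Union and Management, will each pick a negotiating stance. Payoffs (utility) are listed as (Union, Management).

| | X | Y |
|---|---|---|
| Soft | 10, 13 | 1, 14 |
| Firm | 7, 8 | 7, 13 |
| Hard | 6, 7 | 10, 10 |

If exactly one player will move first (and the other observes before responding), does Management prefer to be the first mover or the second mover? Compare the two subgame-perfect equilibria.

If Union leads: Management's best replies are Soft→Y, Firm→Y, Hard→Y; Union's induced payoffs 1, 7, 10; outcome (Hard, Y), payoffs (10, 10).
If Management leads: Union's best replies are X→Soft, Y→Hard; Management's induced payoffs 13, 10; outcome (Soft, X), payoffs (10, 13).
Management gets 13 moving first and 10 moving second, so Management prefers to move first.

first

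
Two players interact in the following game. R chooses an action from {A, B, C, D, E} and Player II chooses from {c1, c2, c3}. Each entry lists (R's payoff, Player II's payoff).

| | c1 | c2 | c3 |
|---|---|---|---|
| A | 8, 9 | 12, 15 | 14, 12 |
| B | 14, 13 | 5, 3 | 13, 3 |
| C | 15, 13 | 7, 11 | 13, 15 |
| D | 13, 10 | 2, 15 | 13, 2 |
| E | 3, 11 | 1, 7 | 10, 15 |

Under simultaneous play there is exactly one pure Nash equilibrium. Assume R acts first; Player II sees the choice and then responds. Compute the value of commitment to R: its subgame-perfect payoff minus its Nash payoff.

2

Player II best-responds to each possible R move:
- A: BR = c2, leader payoff 12.
- B: BR = c1, leader payoff 14.
- C: BR = c3, leader payoff 13.
- D: BR = c2, leader payoff 2.
- E: BR = c3, leader payoff 10.
Among 12, 14, 13, 2, 10, the best is 14 at B. Subgame-perfect outcome: (B, c1) with payoffs (14, 13).
Now find the simultaneous Nash equilibrium.
R's best replies: c1→C; c2→A; c3→A.
Player II's best replies: A→c2; B→c1; C→c3; D→c2; E→c3.
The unique mutual best reply is (A, c2), giving (12, 15).
R's commitment gain: 14 − 12 = 2.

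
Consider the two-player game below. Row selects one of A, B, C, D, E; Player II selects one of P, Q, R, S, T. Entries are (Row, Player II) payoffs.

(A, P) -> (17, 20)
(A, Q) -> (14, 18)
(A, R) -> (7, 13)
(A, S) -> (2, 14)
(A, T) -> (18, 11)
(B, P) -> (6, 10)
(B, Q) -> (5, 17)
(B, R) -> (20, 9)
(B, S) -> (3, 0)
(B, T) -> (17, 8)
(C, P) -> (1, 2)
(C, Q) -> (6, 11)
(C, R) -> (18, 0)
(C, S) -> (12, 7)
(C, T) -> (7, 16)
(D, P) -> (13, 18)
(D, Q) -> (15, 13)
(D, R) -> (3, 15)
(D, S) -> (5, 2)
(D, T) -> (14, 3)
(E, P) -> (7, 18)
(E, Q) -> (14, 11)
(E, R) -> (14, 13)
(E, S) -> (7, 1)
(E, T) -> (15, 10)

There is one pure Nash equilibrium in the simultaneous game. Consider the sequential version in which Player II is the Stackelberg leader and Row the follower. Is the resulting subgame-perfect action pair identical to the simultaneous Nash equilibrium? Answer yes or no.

yes

Row best-responds to each possible Player II move:
- P: BR = A, leader payoff 20.
- Q: BR = D, leader payoff 13.
- R: BR = B, leader payoff 9.
- S: BR = C, leader payoff 7.
- T: BR = A, leader payoff 11.
Maximizing over 20, 13, 9, 7, 11, Player II chooses P. Subgame-perfect outcome: (A, P) with payoffs (17, 20).
Under simultaneous play:
Row's best replies: P→A; Q→D; R→B; S→C; T→A.
Player II's best replies: A→P; B→Q; C→T; D→P; E→P.
The unique mutual best reply is (A, P), giving (17, 20).
Sequential outcome (A, P) coincides with the Nash profile (A, P).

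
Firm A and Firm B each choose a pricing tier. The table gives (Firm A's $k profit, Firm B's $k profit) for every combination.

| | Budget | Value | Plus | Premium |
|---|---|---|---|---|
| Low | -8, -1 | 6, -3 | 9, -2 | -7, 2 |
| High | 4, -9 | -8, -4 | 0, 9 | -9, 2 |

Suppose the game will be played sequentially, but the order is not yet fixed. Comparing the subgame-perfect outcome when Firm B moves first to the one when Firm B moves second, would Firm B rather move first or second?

second

If Firm A leads: Firm B's best replies are Low→Premium, High→Plus; Firm A's induced payoffs -7, 0; outcome (High, Plus), payoffs (0, 9).
If Firm B leads: Firm A's best replies are Budget→High, Value→Low, Plus→Low, Premium→Low; Firm B's induced payoffs -9, -3, -2, 2; outcome (Low, Premium), payoffs (-7, 2).
Firm B gets 2 moving first and 9 moving second, so Firm B prefers to move second.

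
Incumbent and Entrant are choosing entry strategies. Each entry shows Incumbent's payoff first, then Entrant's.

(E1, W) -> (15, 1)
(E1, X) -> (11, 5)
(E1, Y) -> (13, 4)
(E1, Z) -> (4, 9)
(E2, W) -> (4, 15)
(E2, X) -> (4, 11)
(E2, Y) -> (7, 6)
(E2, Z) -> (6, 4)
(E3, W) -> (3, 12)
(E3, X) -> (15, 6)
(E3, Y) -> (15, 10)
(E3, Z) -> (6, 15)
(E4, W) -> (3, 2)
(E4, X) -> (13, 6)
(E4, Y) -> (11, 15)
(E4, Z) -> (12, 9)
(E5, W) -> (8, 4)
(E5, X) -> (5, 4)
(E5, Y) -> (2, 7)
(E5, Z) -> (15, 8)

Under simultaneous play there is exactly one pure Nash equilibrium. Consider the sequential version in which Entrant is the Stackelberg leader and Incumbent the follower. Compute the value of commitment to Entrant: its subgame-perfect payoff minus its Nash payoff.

2

Solve by backward induction (Entrant leads).
- W: BR = E1, leader payoff 1.
- X: BR = E3, leader payoff 6.
- Y: BR = E3, leader payoff 10.
- Z: BR = E5, leader payoff 8.
Among 1, 6, 10, 8, the best is 10 at Y. Subgame-perfect outcome: (E3, Y) with payoffs (15, 10).
Under simultaneous play:
Incumbent's best replies: W→E1; X→E3; Y→E3; Z→E5.
Entrant's best replies: E1→Z; E2→W; E3→Z; E4→Y; E5→Z.
Only (E5, Z) has each player best-responding; Nash payoffs (15, 8).
Entrant's commitment gain: 10 − 8 = 2.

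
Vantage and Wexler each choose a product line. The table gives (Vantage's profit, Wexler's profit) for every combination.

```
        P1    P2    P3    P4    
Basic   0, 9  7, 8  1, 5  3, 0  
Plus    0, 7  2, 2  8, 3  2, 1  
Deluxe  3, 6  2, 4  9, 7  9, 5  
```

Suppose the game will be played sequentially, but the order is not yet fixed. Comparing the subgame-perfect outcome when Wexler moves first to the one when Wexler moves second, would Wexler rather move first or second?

If Vantage leads: Wexler's best replies are Basic→P1, Plus→P1, Deluxe→P3; Vantage's induced payoffs 0, 0, 9; outcome (Deluxe, P3), payoffs (9, 7).
If Wexler leads: Vantage's best replies are P1→Deluxe, P2→Basic, P3→Deluxe, P4→Deluxe; Wexler's induced payoffs 6, 8, 7, 5; outcome (Basic, P2), payoffs (7, 8).
Wexler gets 8 moving first and 7 moving second, so Wexler prefers to move first.

first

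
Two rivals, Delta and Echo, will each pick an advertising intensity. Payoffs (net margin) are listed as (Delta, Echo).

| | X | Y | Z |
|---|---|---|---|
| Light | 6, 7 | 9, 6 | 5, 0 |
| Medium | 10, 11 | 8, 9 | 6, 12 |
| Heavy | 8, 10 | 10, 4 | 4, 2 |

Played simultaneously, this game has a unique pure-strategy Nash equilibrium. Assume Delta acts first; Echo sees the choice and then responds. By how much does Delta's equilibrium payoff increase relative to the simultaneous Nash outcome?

Solve by backward induction (Delta leads).
- Light → Echo plays X (best of 7, 6, 0); Delta gets 6.
- Medium → Echo plays Z (best of 11, 9, 12); Delta gets 6.
- Heavy → Echo plays X (best of 10, 4, 2); Delta gets 8.
Among 6, 6, 8, the best is 8 at Heavy. Subgame-perfect outcome: (Heavy, X) with payoffs (8, 10).
For the simultaneous game, intersect best replies.
Delta's best replies: X→Medium; Y→Heavy; Z→Medium.
Echo's best replies: Light→X; Medium→Z; Heavy→X.
Only (Medium, Z) has each player best-responding; Nash payoffs (6, 12).
Delta's commitment gain: 8 − 6 = 2.

2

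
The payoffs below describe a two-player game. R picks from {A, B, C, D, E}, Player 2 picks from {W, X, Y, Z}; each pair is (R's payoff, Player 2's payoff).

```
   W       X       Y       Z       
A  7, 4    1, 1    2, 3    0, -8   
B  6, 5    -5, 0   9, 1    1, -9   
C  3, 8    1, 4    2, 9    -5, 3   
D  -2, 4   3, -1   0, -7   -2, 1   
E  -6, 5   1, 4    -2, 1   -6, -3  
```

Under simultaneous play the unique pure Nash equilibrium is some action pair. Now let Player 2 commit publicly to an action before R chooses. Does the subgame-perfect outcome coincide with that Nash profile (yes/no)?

Work backward from R's decision.
- W: R compares 7, 6, 3, -2, -6 and picks A; Player 2 would get 4.
- X: R compares 1, -5, 1, 3, 1 and picks D; Player 2 would get -1.
- Y: R compares 2, 9, 2, 0, -2 and picks B; Player 2 would get 1.
- Z: R compares 0, 1, -5, -2, -6 and picks B; Player 2 would get -9.
Among 4, -1, 1, -9, the best is 4 at W. Subgame-perfect outcome: (A, W) with payoffs (7, 4).
For the simultaneous game, intersect best replies.
R's best replies: W→A; X→D; Y→B; Z→B.
Player 2's best replies: A→W; B→W; C→Y; D→W; E→W.
The unique mutual best reply is (A, W), giving (7, 4).
Sequential outcome (A, W) coincides with the Nash profile (A, W).

yes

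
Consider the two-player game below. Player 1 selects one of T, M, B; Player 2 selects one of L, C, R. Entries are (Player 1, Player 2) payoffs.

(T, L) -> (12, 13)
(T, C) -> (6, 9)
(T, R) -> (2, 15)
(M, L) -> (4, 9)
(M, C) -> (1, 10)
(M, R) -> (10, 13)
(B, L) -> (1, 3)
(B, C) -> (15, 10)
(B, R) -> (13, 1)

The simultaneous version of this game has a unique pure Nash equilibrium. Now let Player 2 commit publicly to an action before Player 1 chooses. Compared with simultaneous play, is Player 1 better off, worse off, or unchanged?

Player 1 best-responds to each possible Player 2 move:
- L: BR = T, leader payoff 13.
- C: BR = B, leader payoff 10.
- R: BR = B, leader payoff 1.
Among 13, 10, 1, the best is 13 at L. Subgame-perfect outcome: (T, L) with payoffs (12, 13).
Under simultaneous play:
Player 1's best replies: L→T; C→B; R→B.
Player 2's best replies: T→R; M→R; B→C.
The unique mutual best reply is (B, C), giving (15, 10).
Player 1 earns 12 sequentially versus 15 at the Nash outcome: worse off.

worse off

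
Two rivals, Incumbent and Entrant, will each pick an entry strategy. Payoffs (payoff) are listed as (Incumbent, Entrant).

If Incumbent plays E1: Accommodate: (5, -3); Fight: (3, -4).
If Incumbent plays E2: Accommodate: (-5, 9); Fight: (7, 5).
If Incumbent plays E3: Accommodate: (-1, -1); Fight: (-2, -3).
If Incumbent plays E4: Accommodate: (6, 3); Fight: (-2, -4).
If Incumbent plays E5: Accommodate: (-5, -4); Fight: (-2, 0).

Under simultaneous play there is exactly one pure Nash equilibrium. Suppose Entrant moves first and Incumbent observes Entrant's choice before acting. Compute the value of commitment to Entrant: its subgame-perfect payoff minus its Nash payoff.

Solve by backward induction (Entrant leads).
- Accommodate: BR = E4, leader payoff 3.
- Fight: BR = E2, leader payoff 5.
Entrant's induced payoffs are 3, 5, so Entrant commits to Fight. Subgame-perfect outcome: (E2, Fight) with payoffs (7, 5).
Under simultaneous play:
Incumbent's best replies: Accommodate→E4; Fight→E2.
Entrant's best replies: E1→Accommodate; E2→Accommodate; E3→Accommodate; E4→Accommodate; E5→Fight.
Only (E4, Accommodate) has each player best-responding; Nash payoffs (6, 3).
Entrant's commitment gain: 5 − 3 = 2.

2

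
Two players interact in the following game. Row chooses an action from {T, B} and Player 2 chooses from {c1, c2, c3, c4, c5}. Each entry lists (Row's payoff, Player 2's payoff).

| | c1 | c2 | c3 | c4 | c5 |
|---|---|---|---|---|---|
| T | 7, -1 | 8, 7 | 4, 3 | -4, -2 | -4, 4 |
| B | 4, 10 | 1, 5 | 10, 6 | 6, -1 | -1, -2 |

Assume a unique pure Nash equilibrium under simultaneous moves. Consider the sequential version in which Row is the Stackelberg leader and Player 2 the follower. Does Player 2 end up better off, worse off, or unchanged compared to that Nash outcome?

unchanged

Work backward from Player 2's decision.
- T: Player 2 compares -1, 7, 3, -2, 4 and picks c2; Row would get 8.
- B: Player 2 compares 10, 5, 6, -1, -2 and picks c1; Row would get 4.
Row's induced payoffs are 8, 4, so Row commits to T. Subgame-perfect outcome: (T, c2) with payoffs (8, 7).
Under simultaneous play:
Row's best replies: c1→T; c2→T; c3→B; c4→B; c5→B.
Player 2's best replies: T→c2; B→c1.
The unique mutual best reply is (T, c2), giving (8, 7).
Player 2 earns 7 sequentially versus 7 at the Nash outcome: unchanged.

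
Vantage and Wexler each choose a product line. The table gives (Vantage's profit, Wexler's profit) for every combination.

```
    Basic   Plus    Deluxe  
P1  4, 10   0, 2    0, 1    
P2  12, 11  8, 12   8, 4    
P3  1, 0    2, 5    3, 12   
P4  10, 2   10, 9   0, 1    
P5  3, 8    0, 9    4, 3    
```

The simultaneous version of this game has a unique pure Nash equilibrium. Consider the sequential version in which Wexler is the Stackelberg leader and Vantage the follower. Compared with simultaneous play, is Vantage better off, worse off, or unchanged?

Backward induction with Wexler moving first.
- Basic: BR = P2, leader payoff 11.
- Plus: BR = P4, leader payoff 9.
- Deluxe: BR = P2, leader payoff 4.
Maximizing over 11, 9, 4, Wexler chooses Basic. Subgame-perfect outcome: (P2, Basic) with payoffs (12, 11).
Now find the simultaneous Nash equilibrium.
Vantage's best replies: Basic→P2; Plus→P4; Deluxe→P2.
Wexler's best replies: P1→Basic; P2→Plus; P3→Deluxe; P4→Plus; P5→Plus.
The unique mutual best reply is (P4, Plus), giving (10, 9).
Vantage earns 12 sequentially versus 10 at the Nash outcome: better off.

better off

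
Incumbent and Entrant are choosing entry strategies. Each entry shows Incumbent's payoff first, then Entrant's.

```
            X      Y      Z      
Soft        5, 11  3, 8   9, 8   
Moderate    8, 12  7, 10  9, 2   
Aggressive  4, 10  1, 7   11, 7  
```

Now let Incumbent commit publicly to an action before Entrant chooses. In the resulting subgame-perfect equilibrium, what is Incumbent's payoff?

Entrant best-responds to each possible Incumbent move:
- Soft: BR = X, leader payoff 5.
- Moderate: BR = X, leader payoff 8.
- Aggressive: BR = X, leader payoff 4.
Maximizing over 5, 8, 4, Incumbent chooses Moderate. Subgame-perfect outcome: (Moderate, X) with payoffs (8, 12).

8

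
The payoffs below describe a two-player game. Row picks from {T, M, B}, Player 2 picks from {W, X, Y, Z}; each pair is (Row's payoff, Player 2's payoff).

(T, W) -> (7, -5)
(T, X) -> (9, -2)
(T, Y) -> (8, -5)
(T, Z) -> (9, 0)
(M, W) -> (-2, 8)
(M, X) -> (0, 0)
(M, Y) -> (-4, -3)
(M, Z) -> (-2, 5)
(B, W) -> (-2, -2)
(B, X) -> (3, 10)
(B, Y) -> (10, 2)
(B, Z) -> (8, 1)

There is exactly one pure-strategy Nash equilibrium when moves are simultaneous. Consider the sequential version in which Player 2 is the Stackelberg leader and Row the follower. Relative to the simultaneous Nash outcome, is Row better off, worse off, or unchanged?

Work backward from Row's decision.
- W: BR = T, leader payoff -5.
- X: BR = T, leader payoff -2.
- Y: BR = B, leader payoff 2.
- Z: BR = T, leader payoff 0.
Player 2's induced payoffs are -5, -2, 2, 0, so Player 2 commits to Y. Subgame-perfect outcome: (B, Y) with payoffs (10, 2).
Under simultaneous play:
Row's best replies: W→T; X→T; Y→B; Z→T.
Player 2's best replies: T→Z; M→W; B→X.
Only (T, Z) has each player best-responding; Nash payoffs (9, 0).
Row earns 10 sequentially versus 9 at the Nash outcome: better off.

better off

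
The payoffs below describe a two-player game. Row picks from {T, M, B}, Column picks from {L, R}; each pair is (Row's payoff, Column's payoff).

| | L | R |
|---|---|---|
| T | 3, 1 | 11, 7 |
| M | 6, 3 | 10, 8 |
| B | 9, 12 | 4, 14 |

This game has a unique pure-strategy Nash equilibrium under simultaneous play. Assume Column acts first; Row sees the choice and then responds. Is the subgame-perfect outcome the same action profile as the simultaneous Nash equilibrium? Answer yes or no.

Backward induction with Column moving first.
- L → Row plays B (best of 3, 6, 9); Column gets 12.
- R → Row plays T (best of 11, 10, 4); Column gets 7.
Maximizing over 12, 7, Column chooses L. Subgame-perfect outcome: (B, L) with payoffs (9, 12).
Under simultaneous play:
Row's best replies: L→B; R→T.
Column's best replies: T→R; M→R; B→R.
The unique mutual best reply is (T, R), giving (11, 7).
Sequential outcome (B, L) differs from the Nash profile (T, R).

no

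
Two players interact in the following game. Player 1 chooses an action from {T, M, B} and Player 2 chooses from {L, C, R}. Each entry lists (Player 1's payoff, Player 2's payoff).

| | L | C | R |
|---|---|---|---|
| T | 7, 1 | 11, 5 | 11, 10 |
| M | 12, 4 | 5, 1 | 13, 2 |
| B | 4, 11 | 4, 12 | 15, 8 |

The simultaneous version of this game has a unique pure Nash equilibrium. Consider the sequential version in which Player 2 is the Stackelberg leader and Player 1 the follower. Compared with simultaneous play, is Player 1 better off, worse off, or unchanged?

better off

Player 1 best-responds to each possible Player 2 move:
- L → Player 1 plays M (best of 7, 12, 4); Player 2 gets 4.
- C → Player 1 plays T (best of 11, 5, 4); Player 2 gets 5.
- R → Player 1 plays B (best of 11, 13, 15); Player 2 gets 8.
Maximizing over 4, 5, 8, Player 2 chooses R. Subgame-perfect outcome: (B, R) with payoffs (15, 8).
Now find the simultaneous Nash equilibrium.
Player 1's best replies: L→M; C→T; R→B.
Player 2's best replies: T→R; M→L; B→C.
The unique mutual best reply is (M, L), giving (12, 4).
Player 1 earns 15 sequentially versus 12 at the Nash outcome: better off.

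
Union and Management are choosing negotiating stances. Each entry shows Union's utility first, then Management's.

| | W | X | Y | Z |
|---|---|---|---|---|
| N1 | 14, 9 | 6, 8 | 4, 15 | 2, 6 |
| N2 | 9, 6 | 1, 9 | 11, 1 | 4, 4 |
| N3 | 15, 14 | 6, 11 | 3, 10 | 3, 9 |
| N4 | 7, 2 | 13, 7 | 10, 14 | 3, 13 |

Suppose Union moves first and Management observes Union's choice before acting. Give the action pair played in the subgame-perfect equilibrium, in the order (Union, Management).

Management best-responds to each possible Union move:
- N1 → Management plays Y (best of 9, 8, 15, 6); Union gets 4.
- N2 → Management plays X (best of 6, 9, 1, 4); Union gets 1.
- N3 → Management plays W (best of 14, 11, 10, 9); Union gets 15.
- N4 → Management plays Y (best of 2, 7, 14, 13); Union gets 10.
Among 4, 1, 15, 10, the best is 15 at N3. Subgame-perfect outcome: (N3, W) with payoffs (15, 14).

(N3, W)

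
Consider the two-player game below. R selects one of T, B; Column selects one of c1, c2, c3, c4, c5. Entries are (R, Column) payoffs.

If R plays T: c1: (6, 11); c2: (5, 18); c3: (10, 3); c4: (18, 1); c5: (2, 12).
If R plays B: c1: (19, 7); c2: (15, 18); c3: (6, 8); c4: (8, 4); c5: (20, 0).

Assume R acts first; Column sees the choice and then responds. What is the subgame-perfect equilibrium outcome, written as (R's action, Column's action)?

Column best-responds to each possible R move:
- T: BR = c2, leader payoff 5.
- B: BR = c2, leader payoff 15.
R's induced payoffs are 5, 15, so R commits to B. Subgame-perfect outcome: (B, c2) with payoffs (15, 18).

(B, c2)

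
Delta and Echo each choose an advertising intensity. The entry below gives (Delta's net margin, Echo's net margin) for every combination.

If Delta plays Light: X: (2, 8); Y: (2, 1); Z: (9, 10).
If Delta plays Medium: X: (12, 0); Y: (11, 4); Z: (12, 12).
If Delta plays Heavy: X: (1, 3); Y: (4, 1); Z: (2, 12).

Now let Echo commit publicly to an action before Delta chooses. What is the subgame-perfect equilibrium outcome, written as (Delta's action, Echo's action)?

(Medium, Z)

Work backward from Delta's decision.
- X: BR = Medium, leader payoff 0.
- Y: BR = Medium, leader payoff 4.
- Z: BR = Medium, leader payoff 12.
Among 0, 4, 12, the best is 12 at Z. Subgame-perfect outcome: (Medium, Z) with payoffs (12, 12).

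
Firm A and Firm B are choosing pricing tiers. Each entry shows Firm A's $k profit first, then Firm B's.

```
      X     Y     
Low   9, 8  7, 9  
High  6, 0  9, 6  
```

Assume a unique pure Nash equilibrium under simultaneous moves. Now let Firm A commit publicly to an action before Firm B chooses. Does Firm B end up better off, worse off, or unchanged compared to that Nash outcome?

Work backward from Firm B's decision.
- Low: BR = Y, leader payoff 7.
- High: BR = Y, leader payoff 9.
Firm A's induced payoffs are 7, 9, so Firm A commits to High. Subgame-perfect outcome: (High, Y) with payoffs (9, 6).
Under simultaneous play:
Firm A's best replies: X→Low; Y→High.
Firm B's best replies: Low→Y; High→Y.
Only (High, Y) has each player best-responding; Nash payoffs (9, 6).
Firm B earns 6 sequentially versus 6 at the Nash outcome: unchanged.

unchanged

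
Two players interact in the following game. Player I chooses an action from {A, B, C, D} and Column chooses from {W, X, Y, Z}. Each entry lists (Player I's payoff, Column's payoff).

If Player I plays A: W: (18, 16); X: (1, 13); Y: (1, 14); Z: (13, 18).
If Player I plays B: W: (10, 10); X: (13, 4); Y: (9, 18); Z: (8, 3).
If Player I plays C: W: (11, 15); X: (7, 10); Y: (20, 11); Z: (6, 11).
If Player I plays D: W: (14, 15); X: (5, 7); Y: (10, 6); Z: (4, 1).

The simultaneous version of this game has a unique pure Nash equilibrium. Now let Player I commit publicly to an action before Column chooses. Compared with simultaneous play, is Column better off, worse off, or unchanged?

worse off

Column best-responds to each possible Player I move:
- A: Column compares 16, 13, 14, 18 and picks Z; Player I would get 13.
- B: Column compares 10, 4, 18, 3 and picks Y; Player I would get 9.
- C: Column compares 15, 10, 11, 11 and picks W; Player I would get 11.
- D: Column compares 15, 7, 6, 1 and picks W; Player I would get 14.
Among 13, 9, 11, 14, the best is 14 at D. Subgame-perfect outcome: (D, W) with payoffs (14, 15).
Now find the simultaneous Nash equilibrium.
Player I's best replies: W→A; X→B; Y→C; Z→A.
Column's best replies: A→Z; B→Y; C→W; D→W.
The unique mutual best reply is (A, Z), giving (13, 18).
Column earns 15 sequentially versus 18 at the Nash outcome: worse off.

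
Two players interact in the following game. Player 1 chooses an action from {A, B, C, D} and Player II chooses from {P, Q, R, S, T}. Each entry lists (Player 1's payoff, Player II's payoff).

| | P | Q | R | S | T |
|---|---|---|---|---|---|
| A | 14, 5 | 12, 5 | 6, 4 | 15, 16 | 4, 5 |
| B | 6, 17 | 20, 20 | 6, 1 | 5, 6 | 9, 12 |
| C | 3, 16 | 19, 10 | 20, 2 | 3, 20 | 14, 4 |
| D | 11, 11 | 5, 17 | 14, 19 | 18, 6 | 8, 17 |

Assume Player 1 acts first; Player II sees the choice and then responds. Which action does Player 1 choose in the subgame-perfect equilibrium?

Solve by backward induction (Player 1 leads).
- A → Player II plays S (best of 5, 5, 4, 16, 5); Player 1 gets 15.
- B → Player II plays Q (best of 17, 20, 1, 6, 12); Player 1 gets 20.
- C → Player II plays S (best of 16, 10, 2, 20, 4); Player 1 gets 3.
- D → Player II plays R (best of 11, 17, 19, 6, 17); Player 1 gets 14.
Player 1's induced payoffs are 15, 20, 3, 14, so Player 1 commits to B. Subgame-perfect outcome: (B, Q) with payoffs (20, 20).

B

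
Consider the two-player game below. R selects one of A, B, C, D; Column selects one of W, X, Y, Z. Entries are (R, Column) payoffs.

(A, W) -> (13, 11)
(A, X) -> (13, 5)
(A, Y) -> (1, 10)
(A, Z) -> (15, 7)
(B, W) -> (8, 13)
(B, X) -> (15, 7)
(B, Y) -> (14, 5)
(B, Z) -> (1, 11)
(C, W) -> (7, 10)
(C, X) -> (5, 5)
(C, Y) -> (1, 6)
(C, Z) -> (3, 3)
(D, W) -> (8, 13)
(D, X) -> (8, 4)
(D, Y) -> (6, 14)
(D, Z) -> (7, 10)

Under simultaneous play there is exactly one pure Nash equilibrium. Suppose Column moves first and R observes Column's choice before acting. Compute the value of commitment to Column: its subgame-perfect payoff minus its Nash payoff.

0

Backward induction with Column moving first.
- W: BR = A, leader payoff 11.
- X: BR = B, leader payoff 7.
- Y: BR = B, leader payoff 5.
- Z: BR = A, leader payoff 7.
Column's induced payoffs are 11, 7, 5, 7, so Column commits to W. Subgame-perfect outcome: (A, W) with payoffs (13, 11).
Under simultaneous play:
R's best replies: W→A; X→B; Y→B; Z→A.
Column's best replies: A→W; B→W; C→W; D→Y.
The unique mutual best reply is (A, W), giving (13, 11).
Column's commitment gain: 11 − 11 = 0.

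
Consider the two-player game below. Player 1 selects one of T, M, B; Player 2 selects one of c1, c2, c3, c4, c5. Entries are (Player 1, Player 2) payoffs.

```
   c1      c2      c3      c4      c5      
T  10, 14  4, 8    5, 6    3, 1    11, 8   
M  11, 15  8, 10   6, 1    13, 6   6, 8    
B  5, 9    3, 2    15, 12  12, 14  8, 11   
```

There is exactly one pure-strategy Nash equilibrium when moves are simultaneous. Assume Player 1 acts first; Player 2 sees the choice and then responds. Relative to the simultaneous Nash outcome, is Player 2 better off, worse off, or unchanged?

worse off

Backward induction with Player 1 moving first.
- T: BR = c1, leader payoff 10.
- M: BR = c1, leader payoff 11.
- B: BR = c4, leader payoff 12.
Player 1's induced payoffs are 10, 11, 12, so Player 1 commits to B. Subgame-perfect outcome: (B, c4) with payoffs (12, 14).
Under simultaneous play:
Player 1's best replies: c1→M; c2→M; c3→B; c4→M; c5→T.
Player 2's best replies: T→c1; M→c1; B→c4.
Only (M, c1) has each player best-responding; Nash payoffs (11, 15).
Player 2 earns 14 sequentially versus 15 at the Nash outcome: worse off.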